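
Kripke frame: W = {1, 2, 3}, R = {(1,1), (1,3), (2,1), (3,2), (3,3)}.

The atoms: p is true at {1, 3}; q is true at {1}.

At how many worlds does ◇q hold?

1: successors {1, 3}; q there: 1:T, 3:F. ✓
2: successors {1}; q there: 1:T. ✓
3: successors {2, 3}; q there: 2:F, 3:F. ✗
Satisfying worlds: {1, 2}.

2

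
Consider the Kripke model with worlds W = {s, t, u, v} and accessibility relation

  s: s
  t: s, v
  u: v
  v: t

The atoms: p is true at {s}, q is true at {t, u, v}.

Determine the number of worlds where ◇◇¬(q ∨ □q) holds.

3

s: successors {s}; ◇¬(q ∨ □q) there: s:T. ✓
t: successors {s, v}; ◇¬(q ∨ □q) there: s:T, v:F. ✓
u: successors {v}; ◇¬(q ∨ □q) there: v:F. ✗
v: successors {t}; ◇¬(q ∨ □q) there: t:T. ✓
Satisfying worlds: {s, t, v}.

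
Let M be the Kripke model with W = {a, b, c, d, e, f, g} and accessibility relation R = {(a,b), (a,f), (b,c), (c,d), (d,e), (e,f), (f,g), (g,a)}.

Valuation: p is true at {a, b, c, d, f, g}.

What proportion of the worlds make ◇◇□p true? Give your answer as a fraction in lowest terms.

6/7

a: successors {b, f}; ◇□p there: b:T, f:T. ✓
b: successors {c}; ◇□p there: c:F. ✗
c: successors {d}; ◇□p there: d:T. ✓
d: successors {e}; ◇□p there: e:T. ✓
e: successors {f}; ◇□p there: f:T. ✓
f: successors {g}; ◇□p there: g:T. ✓
g: successors {a}; ◇□p there: a:T. ✓
That's 6 of 7 worlds, so 6/7.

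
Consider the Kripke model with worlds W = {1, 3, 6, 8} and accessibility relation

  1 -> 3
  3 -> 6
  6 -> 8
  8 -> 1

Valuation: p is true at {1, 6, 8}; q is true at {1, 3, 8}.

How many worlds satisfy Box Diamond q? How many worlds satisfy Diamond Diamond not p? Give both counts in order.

For Box Diamond q:
1: successors {3}; Diamond q there: 3:F. ✗
3: successors {6}; Diamond q there: 6:T. ✓
6: successors {8}; Diamond q there: 8:T. ✓
8: successors {1}; Diamond q there: 1:T. ✓
— 3 worlds.
For Diamond Diamond not p:
1: successors {3}; Diamond not p there: 3:F. ✗
3: successors {6}; Diamond not p there: 6:F. ✗
6: successors {8}; Diamond not p there: 8:F. ✗
8: successors {1}; Diamond not p there: 1:T. ✓
— 1 world.

3 and 1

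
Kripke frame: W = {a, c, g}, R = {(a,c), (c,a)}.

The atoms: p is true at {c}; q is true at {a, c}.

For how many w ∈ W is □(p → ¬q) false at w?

1

a: successors {c}; p → ¬q there: c:F. ✗
c: successors {a}; p → ¬q there: a:T. ✓
g: no successors, so □(p → ¬q) holds vacuously. ✓
Satisfying worlds: {c, g}.
So □(p → ¬q) fails at the other 1 world.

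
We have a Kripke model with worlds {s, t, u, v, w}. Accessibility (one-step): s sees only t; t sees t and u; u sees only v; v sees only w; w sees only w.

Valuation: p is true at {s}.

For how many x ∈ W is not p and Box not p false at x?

s: not p is F, Box not p is T. ✗
t: not p is T, Box not p is T. ✓
u: not p is T, Box not p is T. ✓
v: not p is T, Box not p is T. ✓
w: not p is T, Box not p is T. ✓
Satisfying worlds: {t, u, v, w}.
So not p and Box not p fails at the other 1 world.

1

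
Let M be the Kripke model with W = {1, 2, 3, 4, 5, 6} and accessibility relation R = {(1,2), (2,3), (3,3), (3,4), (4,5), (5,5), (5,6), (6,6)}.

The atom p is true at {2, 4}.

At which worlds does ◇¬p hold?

{2, 3, 4, 5, 6}

1: successors {2}; ¬p there: 2:F. ✗
2: successors {3}; ¬p there: 3:T. ✓
3: successors {3, 4}; ¬p there: 3:T, 4:F. ✓
4: successors {5}; ¬p there: 5:T. ✓
5: successors {5, 6}; ¬p there: 5:T, 6:T. ✓
6: successors {6}; ¬p there: 6:T. ✓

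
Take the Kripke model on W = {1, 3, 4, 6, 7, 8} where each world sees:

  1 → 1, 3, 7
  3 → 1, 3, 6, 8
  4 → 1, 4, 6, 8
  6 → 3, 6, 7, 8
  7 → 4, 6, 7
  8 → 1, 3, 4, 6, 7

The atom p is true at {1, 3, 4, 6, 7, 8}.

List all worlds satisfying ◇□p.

{1, 3, 4, 6, 7, 8}

1: successors {1, 3, 7}; □p there: 1:T, 3:T, 7:T. ✓
3: successors {1, 3, 6, 8}; □p there: 1:T, 3:T, 6:T, 8:T. ✓
4: successors {1, 4, 6, 8}; □p there: 1:T, 4:T, 6:T, 8:T. ✓
6: successors {3, 6, 7, 8}; □p there: 3:T, 6:T, 7:T, 8:T. ✓
7: successors {4, 6, 7}; □p there: 4:T, 6:T, 7:T. ✓
8: successors {1, 3, 4, 6, 7}; □p there: 1:T, 3:T, 4:T, 6:T, 7:T. ✓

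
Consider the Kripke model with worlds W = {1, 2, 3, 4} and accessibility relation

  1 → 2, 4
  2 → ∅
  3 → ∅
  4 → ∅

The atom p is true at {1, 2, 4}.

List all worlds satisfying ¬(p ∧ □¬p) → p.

1: ¬(p ∧ □¬p) is T, p is T. ✓
2: ¬(p ∧ □¬p) is F, p is T. ✓
3: ¬(p ∧ □¬p) is T, p is F. ✗
4: ¬(p ∧ □¬p) is F, p is T. ✓

{1, 2, 4}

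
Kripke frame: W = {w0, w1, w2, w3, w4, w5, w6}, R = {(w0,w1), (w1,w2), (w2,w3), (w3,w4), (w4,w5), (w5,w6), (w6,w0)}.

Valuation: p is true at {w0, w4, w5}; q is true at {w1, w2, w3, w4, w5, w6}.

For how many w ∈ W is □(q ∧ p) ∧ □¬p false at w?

w0: □(q ∧ p) is F, □¬p is T. ✗
w1: □(q ∧ p) is F, □¬p is T. ✗
w2: □(q ∧ p) is F, □¬p is T. ✗
w3: □(q ∧ p) is T, □¬p is F. ✗
w4: □(q ∧ p) is T, □¬p is F. ✗
w5: □(q ∧ p) is F, □¬p is T. ✗
w6: □(q ∧ p) is F, □¬p is F. ✗
Satisfying worlds: ∅.
So □(q ∧ p) ∧ □¬p fails at the other 7 worlds.

7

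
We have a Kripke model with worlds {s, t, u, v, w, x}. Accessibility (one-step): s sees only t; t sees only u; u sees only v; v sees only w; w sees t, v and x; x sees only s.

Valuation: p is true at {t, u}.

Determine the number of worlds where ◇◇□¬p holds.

s: successors {t}; ◇□¬p there: t:T. ✓
t: successors {u}; ◇□¬p there: u:T. ✓
u: successors {v}; ◇□¬p there: v:F. ✗
v: successors {w}; ◇□¬p there: w:T. ✓
w: successors {t, v, x}; ◇□¬p there: t:T, v:F, x:F. ✓
x: successors {s}; ◇□¬p there: s:F. ✗
Satisfying worlds: {s, t, v, w}.

4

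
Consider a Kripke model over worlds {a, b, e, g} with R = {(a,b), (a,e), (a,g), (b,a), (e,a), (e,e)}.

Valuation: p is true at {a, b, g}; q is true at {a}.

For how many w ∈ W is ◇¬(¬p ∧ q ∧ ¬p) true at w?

3

a: successors {b, e, g}; ¬(¬p ∧ q ∧ ¬p) there: b:T, e:T, g:T. ✓
b: successors {a}; ¬(¬p ∧ q ∧ ¬p) there: a:T. ✓
e: successors {a, e}; ¬(¬p ∧ q ∧ ¬p) there: a:T, e:T. ✓
g: no successors, so ◇¬(¬p ∧ q ∧ ¬p) fails. ✗
Satisfying worlds: {a, b, e}.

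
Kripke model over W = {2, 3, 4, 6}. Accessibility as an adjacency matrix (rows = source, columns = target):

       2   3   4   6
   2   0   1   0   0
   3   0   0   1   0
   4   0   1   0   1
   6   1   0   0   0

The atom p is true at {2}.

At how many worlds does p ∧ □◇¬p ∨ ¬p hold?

4

2: p ∧ □◇¬p is T, ¬p is F. ✓
3: p ∧ □◇¬p is F, ¬p is T. ✓
4: p ∧ □◇¬p is F, ¬p is T. ✓
6: p ∧ □◇¬p is F, ¬p is T. ✓
Satisfying worlds: {2, 3, 4, 6}.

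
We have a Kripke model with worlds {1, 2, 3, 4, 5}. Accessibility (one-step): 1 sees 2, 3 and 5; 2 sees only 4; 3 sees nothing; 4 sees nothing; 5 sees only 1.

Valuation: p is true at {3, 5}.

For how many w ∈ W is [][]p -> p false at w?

1: [][]p is F, p is F. ✓
2: [][]p is T, p is F. ✗
3: [][]p is T, p is T. ✓
4: [][]p is T, p is F. ✗
5: [][]p is F, p is T. ✓
Satisfying worlds: {1, 3, 5}.
So [][]p -> p fails at the other 2 worlds.

2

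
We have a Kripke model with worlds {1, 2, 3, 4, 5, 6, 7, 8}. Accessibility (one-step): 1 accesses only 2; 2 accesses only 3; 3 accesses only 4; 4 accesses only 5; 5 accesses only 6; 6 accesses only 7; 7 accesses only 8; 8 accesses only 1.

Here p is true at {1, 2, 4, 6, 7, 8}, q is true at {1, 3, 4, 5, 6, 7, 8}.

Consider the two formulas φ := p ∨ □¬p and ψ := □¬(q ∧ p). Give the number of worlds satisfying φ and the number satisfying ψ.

6 and 3

For p ∨ □¬p:
1: p is T, □¬p is F. ✓
2: p is T, □¬p is T. ✓
3: p is F, □¬p is F. ✗
4: p is T, □¬p is T. ✓
5: p is F, □¬p is F. ✗
6: p is T, □¬p is F. ✓
7: p is T, □¬p is F. ✓
8: p is T, □¬p is F. ✓
— 6 worlds.
For □¬(q ∧ p):
1: successors {2}; ¬(q ∧ p) there: 2:T. ✓
2: successors {3}; ¬(q ∧ p) there: 3:T. ✓
3: successors {4}; ¬(q ∧ p) there: 4:F. ✗
4: successors {5}; ¬(q ∧ p) there: 5:T. ✓
5: successors {6}; ¬(q ∧ p) there: 6:F. ✗
6: successors {7}; ¬(q ∧ p) there: 7:F. ✗
7: successors {8}; ¬(q ∧ p) there: 8:F. ✗
8: successors {1}; ¬(q ∧ p) there: 1:F. ✗
— 3 worlds.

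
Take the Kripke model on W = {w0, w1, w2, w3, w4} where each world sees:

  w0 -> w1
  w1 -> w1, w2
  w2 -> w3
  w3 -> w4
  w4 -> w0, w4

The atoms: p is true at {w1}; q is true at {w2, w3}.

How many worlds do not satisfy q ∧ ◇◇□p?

4

w0: q is F, ◇◇□p is F. ✗
w1: q is F, ◇◇□p is F. ✗
w2: q is T, ◇◇□p is F. ✗
w3: q is T, ◇◇□p is T. ✓
w4: q is F, ◇◇□p is T. ✗
Satisfying worlds: {w3}.
So q ∧ ◇◇□p fails at the other 4 worlds.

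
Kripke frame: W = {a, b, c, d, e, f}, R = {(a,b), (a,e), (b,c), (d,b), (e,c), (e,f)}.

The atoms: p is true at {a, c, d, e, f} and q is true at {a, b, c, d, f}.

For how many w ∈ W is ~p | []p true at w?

a: ~p is F, []p is F. ✗
b: ~p is T, []p is T. ✓
c: ~p is F, []p is T. ✓
d: ~p is F, []p is F. ✗
e: ~p is F, []p is T. ✓
f: ~p is F, []p is T. ✓
Satisfying worlds: {b, c, e, f}.

4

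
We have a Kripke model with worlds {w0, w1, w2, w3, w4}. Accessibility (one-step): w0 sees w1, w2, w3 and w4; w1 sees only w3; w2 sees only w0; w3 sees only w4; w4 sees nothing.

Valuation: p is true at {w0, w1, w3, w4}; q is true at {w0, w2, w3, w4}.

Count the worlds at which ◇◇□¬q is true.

w0: successors {w1, w2, w3, w4}; ◇□¬q there: w1:F, w2:F, w3:T, w4:F. ✓
w1: successors {w3}; ◇□¬q there: w3:T. ✓
w2: successors {w0}; ◇□¬q there: w0:T. ✓
w3: successors {w4}; ◇□¬q there: w4:F. ✗
w4: no successors, so ◇◇□¬q fails. ✗
Satisfying worlds: {w0, w1, w2}.

3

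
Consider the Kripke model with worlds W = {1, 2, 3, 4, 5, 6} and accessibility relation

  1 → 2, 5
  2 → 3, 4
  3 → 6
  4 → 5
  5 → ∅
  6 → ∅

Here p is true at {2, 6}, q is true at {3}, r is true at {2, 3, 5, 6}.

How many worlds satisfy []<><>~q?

1: successors {2, 5}; <><>~q there: 2:T, 5:F. ✗
2: successors {3, 4}; <><>~q there: 3:F, 4:F. ✗
3: successors {6}; <><>~q there: 6:F. ✗
4: successors {5}; <><>~q there: 5:F. ✗
5: no successors, so []<><>~q holds vacuously. ✓
6: no successors, so []<><>~q holds vacuously. ✓
Satisfying worlds: {5, 6}.

2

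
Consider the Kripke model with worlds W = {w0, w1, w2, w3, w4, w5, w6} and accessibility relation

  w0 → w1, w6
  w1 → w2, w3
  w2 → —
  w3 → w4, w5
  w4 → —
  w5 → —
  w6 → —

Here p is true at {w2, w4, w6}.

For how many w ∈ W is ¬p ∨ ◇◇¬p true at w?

4

w0: ¬p is T, ◇◇¬p is T. ✓
w1: ¬p is T, ◇◇¬p is T. ✓
w2: ¬p is F, ◇◇¬p is F. ✗
w3: ¬p is T, ◇◇¬p is F. ✓
w4: ¬p is F, ◇◇¬p is F. ✗
w5: ¬p is T, ◇◇¬p is F. ✓
w6: ¬p is F, ◇◇¬p is F. ✗
Satisfying worlds: {w0, w1, w3, w5}.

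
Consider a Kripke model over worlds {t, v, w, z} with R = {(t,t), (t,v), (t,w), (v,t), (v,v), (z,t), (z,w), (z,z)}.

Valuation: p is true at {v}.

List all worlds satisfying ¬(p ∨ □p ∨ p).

{t, z}

t: p ∨ □p ∨ p is F. ✓
v: p ∨ □p ∨ p is T. ✗
w: p ∨ □p ∨ p is T. ✗
z: p ∨ □p ∨ p is F. ✓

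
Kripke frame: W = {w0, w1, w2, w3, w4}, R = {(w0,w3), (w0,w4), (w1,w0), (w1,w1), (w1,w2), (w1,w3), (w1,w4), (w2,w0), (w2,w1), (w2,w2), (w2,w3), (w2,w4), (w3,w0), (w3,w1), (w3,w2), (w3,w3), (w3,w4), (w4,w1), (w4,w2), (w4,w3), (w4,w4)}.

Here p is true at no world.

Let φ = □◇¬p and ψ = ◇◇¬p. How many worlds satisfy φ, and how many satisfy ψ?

5 and 5

For □◇¬p:
w0: successors {w3, w4}; ◇¬p there: w3:T, w4:T. ✓
w1: successors {w0, w1, w2, w3, w4}; ◇¬p there: w0:T, w1:T, w2:T, w3:T, w4:T. ✓
w2: successors {w0, w1, w2, w3, w4}; ◇¬p there: w0:T, w1:T, w2:T, w3:T, w4:T. ✓
w3: successors {w0, w1, w2, w3, w4}; ◇¬p there: w0:T, w1:T, w2:T, w3:T, w4:T. ✓
w4: successors {w1, w2, w3, w4}; ◇¬p there: w1:T, w2:T, w3:T, w4:T. ✓
— 5 worlds.
For ◇◇¬p:
w0: successors {w3, w4}; ◇¬p there: w3:T, w4:T. ✓
w1: successors {w0, w1, w2, w3, w4}; ◇¬p there: w0:T, w1:T, w2:T, w3:T, w4:T. ✓
w2: successors {w0, w1, w2, w3, w4}; ◇¬p there: w0:T, w1:T, w2:T, w3:T, w4:T. ✓
w3: successors {w0, w1, w2, w3, w4}; ◇¬p there: w0:T, w1:T, w2:T, w3:T, w4:T. ✓
w4: successors {w1, w2, w3, w4}; ◇¬p there: w1:T, w2:T, w3:T, w4:T. ✓
— 5 worlds.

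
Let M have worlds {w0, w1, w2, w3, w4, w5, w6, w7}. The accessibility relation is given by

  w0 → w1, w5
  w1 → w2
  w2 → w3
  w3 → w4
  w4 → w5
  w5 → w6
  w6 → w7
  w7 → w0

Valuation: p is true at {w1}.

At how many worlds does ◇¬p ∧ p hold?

w0: ◇¬p is T, p is F. ✗
w1: ◇¬p is T, p is T. ✓
w2: ◇¬p is T, p is F. ✗
w3: ◇¬p is T, p is F. ✗
w4: ◇¬p is T, p is F. ✗
w5: ◇¬p is T, p is F. ✗
w6: ◇¬p is T, p is F. ✗
w7: ◇¬p is T, p is F. ✗
Satisfying worlds: {w1}.

1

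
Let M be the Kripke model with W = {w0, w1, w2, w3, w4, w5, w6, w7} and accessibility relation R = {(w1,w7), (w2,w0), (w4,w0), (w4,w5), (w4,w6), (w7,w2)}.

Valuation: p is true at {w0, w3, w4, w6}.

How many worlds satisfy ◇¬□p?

1

w0: no successors, so ◇¬□p fails. ✗
w1: successors {w7}; ¬□p there: w7:T. ✓
w2: successors {w0}; ¬□p there: w0:F. ✗
w3: no successors, so ◇¬□p fails. ✗
w4: successors {w0, w5, w6}; ¬□p there: w0:F, w5:F, w6:F. ✗
w5: no successors, so ◇¬□p fails. ✗
w6: no successors, so ◇¬□p fails. ✗
w7: successors {w2}; ¬□p there: w2:F. ✗
Satisfying worlds: {w1}.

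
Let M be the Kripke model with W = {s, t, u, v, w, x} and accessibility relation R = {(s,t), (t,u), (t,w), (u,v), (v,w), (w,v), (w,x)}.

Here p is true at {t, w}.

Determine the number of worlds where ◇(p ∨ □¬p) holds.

s: successors {t}; p ∨ □¬p there: t:T. ✓
t: successors {u, w}; p ∨ □¬p there: u:T, w:T. ✓
u: successors {v}; p ∨ □¬p there: v:F. ✗
v: successors {w}; p ∨ □¬p there: w:T. ✓
w: successors {v, x}; p ∨ □¬p there: v:F, x:T. ✓
x: no successors, so ◇(p ∨ □¬p) fails. ✗
Satisfying worlds: {s, t, v, w}.

4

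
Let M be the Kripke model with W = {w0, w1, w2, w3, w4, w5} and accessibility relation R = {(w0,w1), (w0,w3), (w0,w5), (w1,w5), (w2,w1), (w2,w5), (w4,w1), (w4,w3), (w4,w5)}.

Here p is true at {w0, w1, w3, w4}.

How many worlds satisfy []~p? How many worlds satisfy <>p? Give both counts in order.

3 and 3

For []~p:
w0: successors {w1, w3, w5}; ~p there: w1:F, w3:F, w5:T. ✗
w1: successors {w5}; ~p there: w5:T. ✓
w2: successors {w1, w5}; ~p there: w1:F, w5:T. ✗
w3: no successors, so []~p holds vacuously. ✓
w4: successors {w1, w3, w5}; ~p there: w1:F, w3:F, w5:T. ✗
w5: no successors, so []~p holds vacuously. ✓
— 3 worlds.
For <>p:
w0: successors {w1, w3, w5}; p there: w1:T, w3:T, w5:F. ✓
w1: successors {w5}; p there: w5:F. ✗
w2: successors {w1, w5}; p there: w1:T, w5:F. ✓
w3: no successors, so <>p fails. ✗
w4: successors {w1, w3, w5}; p there: w1:T, w3:T, w5:F. ✓
w5: no successors, so <>p fails. ✗
— 3 worlds.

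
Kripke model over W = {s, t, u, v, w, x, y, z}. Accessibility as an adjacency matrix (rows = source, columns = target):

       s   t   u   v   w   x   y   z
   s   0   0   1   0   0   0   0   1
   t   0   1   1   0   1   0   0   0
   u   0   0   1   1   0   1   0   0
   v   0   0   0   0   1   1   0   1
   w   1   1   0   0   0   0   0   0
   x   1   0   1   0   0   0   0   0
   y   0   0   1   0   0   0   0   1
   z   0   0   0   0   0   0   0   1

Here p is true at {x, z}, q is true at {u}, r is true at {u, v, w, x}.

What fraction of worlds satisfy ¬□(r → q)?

s: □(r → q) is T. ✗
t: □(r → q) is F. ✓
u: □(r → q) is F. ✓
v: □(r → q) is F. ✓
w: □(r → q) is T. ✗
x: □(r → q) is T. ✗
y: □(r → q) is T. ✗
z: □(r → q) is T. ✗
That's 3 of 8 worlds, so 3/8.

3/8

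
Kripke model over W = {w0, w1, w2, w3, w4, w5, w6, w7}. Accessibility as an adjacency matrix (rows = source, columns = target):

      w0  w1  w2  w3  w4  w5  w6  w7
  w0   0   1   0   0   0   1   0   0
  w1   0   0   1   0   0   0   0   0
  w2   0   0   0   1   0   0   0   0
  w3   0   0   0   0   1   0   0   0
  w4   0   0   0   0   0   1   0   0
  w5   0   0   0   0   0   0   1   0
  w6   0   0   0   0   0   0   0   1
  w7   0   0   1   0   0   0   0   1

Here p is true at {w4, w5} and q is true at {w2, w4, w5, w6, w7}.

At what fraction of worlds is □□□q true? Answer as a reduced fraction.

5/8

w0: successors {w1, w5}; □□q there: w1:F, w5:T. ✗
w1: successors {w2}; □□q there: w2:T. ✓
w2: successors {w3}; □□q there: w3:T. ✓
w3: successors {w4}; □□q there: w4:T. ✓
w4: successors {w5}; □□q there: w5:T. ✓
w5: successors {w6}; □□q there: w6:T. ✓
w6: successors {w7}; □□q there: w7:F. ✗
w7: successors {w2, w7}; □□q there: w2:T, w7:F. ✗
That's 5 of 8 worlds, so 5/8.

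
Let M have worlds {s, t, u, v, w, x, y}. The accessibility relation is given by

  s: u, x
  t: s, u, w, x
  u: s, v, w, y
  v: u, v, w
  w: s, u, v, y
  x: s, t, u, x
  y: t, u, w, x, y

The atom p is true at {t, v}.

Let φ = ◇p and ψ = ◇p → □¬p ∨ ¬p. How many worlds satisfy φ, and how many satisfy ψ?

For ◇p:
s: successors {u, x}; p there: u:F, x:F. ✗
t: successors {s, u, w, x}; p there: s:F, u:F, w:F, x:F. ✗
u: successors {s, v, w, y}; p there: s:F, v:T, w:F, y:F. ✓
v: successors {u, v, w}; p there: u:F, v:T, w:F. ✓
w: successors {s, u, v, y}; p there: s:F, u:F, v:T, y:F. ✓
x: successors {s, t, u, x}; p there: s:F, t:T, u:F, x:F. ✓
y: successors {t, u, w, x, y}; p there: t:T, u:F, w:F, x:F, y:F. ✓
— 5 worlds.
For ◇p → □¬p ∨ ¬p:
s: ◇p is F, □¬p ∨ ¬p is T. ✓
t: ◇p is F, □¬p ∨ ¬p is T. ✓
u: ◇p is T, □¬p ∨ ¬p is T. ✓
v: ◇p is T, □¬p ∨ ¬p is F. ✗
w: ◇p is T, □¬p ∨ ¬p is T. ✓
x: ◇p is T, □¬p ∨ ¬p is T. ✓
y: ◇p is T, □¬p ∨ ¬p is T. ✓
— 6 worlds.

5 and 6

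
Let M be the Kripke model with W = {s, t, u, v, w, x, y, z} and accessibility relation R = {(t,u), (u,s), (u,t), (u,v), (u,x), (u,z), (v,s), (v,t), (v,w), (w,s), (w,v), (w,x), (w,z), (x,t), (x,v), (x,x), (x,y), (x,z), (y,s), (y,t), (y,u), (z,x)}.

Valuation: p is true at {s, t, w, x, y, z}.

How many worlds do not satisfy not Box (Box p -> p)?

s: Box (Box p -> p) is T. ✗
t: Box (Box p -> p) is T. ✗
u: Box (Box p -> p) is F. ✓
v: Box (Box p -> p) is T. ✗
w: Box (Box p -> p) is F. ✓
x: Box (Box p -> p) is F. ✓
y: Box (Box p -> p) is T. ✗
z: Box (Box p -> p) is T. ✗
Satisfying worlds: {u, w, x}.
So not Box (Box p -> p) fails at the other 5 worlds.

5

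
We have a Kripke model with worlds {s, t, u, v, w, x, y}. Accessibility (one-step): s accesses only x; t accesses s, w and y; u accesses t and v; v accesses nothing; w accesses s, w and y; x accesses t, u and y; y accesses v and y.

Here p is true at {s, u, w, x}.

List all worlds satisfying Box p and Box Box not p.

{v}

s: Box p is T, Box Box not p is F. ✗
t: Box p is F, Box Box not p is F. ✗
u: Box p is F, Box Box not p is F. ✗
v: Box p is T, Box Box not p is T. ✓
w: Box p is F, Box Box not p is F. ✗
x: Box p is F, Box Box not p is F. ✗
y: Box p is F, Box Box not p is T. ✗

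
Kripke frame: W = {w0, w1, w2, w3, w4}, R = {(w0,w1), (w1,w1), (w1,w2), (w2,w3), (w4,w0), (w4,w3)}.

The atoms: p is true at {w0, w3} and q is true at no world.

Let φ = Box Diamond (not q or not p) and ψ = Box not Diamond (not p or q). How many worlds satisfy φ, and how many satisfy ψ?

3 and 2

For Box Diamond (not q or not p):
w0: successors {w1}; Diamond (not q or not p) there: w1:T. ✓
w1: successors {w1, w2}; Diamond (not q or not p) there: w1:T, w2:T. ✓
w2: successors {w3}; Diamond (not q or not p) there: w3:F. ✗
w3: no successors, so Box Diamond (not q or not p) holds vacuously. ✓
w4: successors {w0, w3}; Diamond (not q or not p) there: w0:T, w3:F. ✗
— 3 worlds.
For Box not Diamond (not p or q):
w0: successors {w1}; not Diamond (not p or q) there: w1:F. ✗
w1: successors {w1, w2}; not Diamond (not p or q) there: w1:F, w2:T. ✗
w2: successors {w3}; not Diamond (not p or q) there: w3:T. ✓
w3: no successors, so Box not Diamond (not p or q) holds vacuously. ✓
w4: successors {w0, w3}; not Diamond (not p or q) there: w0:F, w3:T. ✗
— 2 worlds.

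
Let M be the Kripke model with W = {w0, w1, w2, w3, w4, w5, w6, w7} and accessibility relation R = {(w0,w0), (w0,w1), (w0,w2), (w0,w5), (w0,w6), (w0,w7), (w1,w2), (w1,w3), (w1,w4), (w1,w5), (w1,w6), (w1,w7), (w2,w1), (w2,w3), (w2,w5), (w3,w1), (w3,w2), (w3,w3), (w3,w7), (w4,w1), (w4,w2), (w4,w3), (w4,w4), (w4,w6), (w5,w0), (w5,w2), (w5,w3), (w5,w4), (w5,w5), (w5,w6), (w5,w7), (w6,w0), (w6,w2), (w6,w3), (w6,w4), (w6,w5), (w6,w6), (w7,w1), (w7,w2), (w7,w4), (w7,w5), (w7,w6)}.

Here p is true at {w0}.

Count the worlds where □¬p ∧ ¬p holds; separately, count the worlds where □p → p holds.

For □¬p ∧ ¬p:
w0: □¬p is F, ¬p is F. ✗
w1: □¬p is T, ¬p is T. ✓
w2: □¬p is T, ¬p is T. ✓
w3: □¬p is T, ¬p is T. ✓
w4: □¬p is T, ¬p is T. ✓
w5: □¬p is F, ¬p is T. ✗
w6: □¬p is F, ¬p is T. ✗
w7: □¬p is T, ¬p is T. ✓
— 5 worlds.
For □p → p:
w0: □p is F, p is T. ✓
w1: □p is F, p is F. ✓
w2: □p is F, p is F. ✓
w3: □p is F, p is F. ✓
w4: □p is F, p is F. ✓
w5: □p is F, p is F. ✓
w6: □p is F, p is F. ✓
w7: □p is F, p is F. ✓
— 8 worlds.

5 and 8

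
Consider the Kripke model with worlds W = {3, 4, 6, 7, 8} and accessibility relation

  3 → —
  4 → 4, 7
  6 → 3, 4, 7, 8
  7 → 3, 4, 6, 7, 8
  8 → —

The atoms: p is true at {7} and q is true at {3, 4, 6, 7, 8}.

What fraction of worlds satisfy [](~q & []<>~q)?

3: no successors, so [](~q & []<>~q) holds vacuously. ✓
4: successors {4, 7}; ~q & []<>~q there: 4:F, 7:F. ✗
6: successors {3, 4, 7, 8}; ~q & []<>~q there: 3:F, 4:F, 7:F, 8:F. ✗
7: successors {3, 4, 6, 7, 8}; ~q & []<>~q there: 3:F, 4:F, 6:F, 7:F, 8:F. ✗
8: no successors, so [](~q & []<>~q) holds vacuously. ✓
That's 2 of 5 worlds, so 2/5.

2/5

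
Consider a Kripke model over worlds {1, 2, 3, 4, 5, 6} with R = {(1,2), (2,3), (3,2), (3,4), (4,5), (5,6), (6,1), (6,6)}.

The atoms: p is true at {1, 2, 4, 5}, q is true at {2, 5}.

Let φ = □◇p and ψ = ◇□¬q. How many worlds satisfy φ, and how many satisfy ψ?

For □◇p:
1: successors {2}; ◇p there: 2:F. ✗
2: successors {3}; ◇p there: 3:T. ✓
3: successors {2, 4}; ◇p there: 2:F, 4:T. ✗
4: successors {5}; ◇p there: 5:F. ✗
5: successors {6}; ◇p there: 6:T. ✓
6: successors {1, 6}; ◇p there: 1:T, 6:T. ✓
— 3 worlds.
For ◇□¬q:
1: successors {2}; □¬q there: 2:T. ✓
2: successors {3}; □¬q there: 3:F. ✗
3: successors {2, 4}; □¬q there: 2:T, 4:F. ✓
4: successors {5}; □¬q there: 5:T. ✓
5: successors {6}; □¬q there: 6:T. ✓
6: successors {1, 6}; □¬q there: 1:F, 6:T. ✓
— 5 worlds.

3 and 5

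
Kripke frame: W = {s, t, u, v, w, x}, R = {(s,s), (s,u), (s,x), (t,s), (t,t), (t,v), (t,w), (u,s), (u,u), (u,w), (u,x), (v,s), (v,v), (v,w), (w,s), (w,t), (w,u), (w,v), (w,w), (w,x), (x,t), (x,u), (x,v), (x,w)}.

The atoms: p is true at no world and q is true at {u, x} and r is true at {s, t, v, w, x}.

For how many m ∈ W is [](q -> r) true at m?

s: successors {s, u, x}; q -> r there: s:T, u:F, x:T. ✗
t: successors {s, t, v, w}; q -> r there: s:T, t:T, v:T, w:T. ✓
u: successors {s, u, w, x}; q -> r there: s:T, u:F, w:T, x:T. ✗
v: successors {s, v, w}; q -> r there: s:T, v:T, w:T. ✓
w: successors {s, t, u, v, w, x}; q -> r there: s:T, t:T, u:F, v:T, w:T, x:T. ✗
x: successors {t, u, v, w}; q -> r there: t:T, u:F, v:T, w:T. ✗
Satisfying worlds: {t, v}.

2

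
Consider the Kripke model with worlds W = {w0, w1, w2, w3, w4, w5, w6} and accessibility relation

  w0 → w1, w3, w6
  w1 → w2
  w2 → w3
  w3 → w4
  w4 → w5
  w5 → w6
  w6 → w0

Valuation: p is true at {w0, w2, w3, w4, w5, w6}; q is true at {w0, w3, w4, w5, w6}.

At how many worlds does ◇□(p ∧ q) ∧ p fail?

w0: ◇□(p ∧ q) is T, p is T. ✓
w1: ◇□(p ∧ q) is T, p is F. ✗
w2: ◇□(p ∧ q) is T, p is T. ✓
w3: ◇□(p ∧ q) is T, p is T. ✓
w4: ◇□(p ∧ q) is T, p is T. ✓
w5: ◇□(p ∧ q) is T, p is T. ✓
w6: ◇□(p ∧ q) is F, p is T. ✗
Satisfying worlds: {w0, w2, w3, w4, w5}.
So ◇□(p ∧ q) ∧ p fails at the other 2 worlds.

2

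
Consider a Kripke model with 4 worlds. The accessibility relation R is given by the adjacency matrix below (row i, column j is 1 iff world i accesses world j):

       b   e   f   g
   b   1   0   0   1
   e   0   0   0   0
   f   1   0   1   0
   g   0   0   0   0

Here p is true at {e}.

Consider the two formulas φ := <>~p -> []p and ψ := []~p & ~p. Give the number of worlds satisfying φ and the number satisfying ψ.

For <>~p -> []p:
b: <>~p is T, []p is F. ✗
e: <>~p is F, []p is T. ✓
f: <>~p is T, []p is F. ✗
g: <>~p is F, []p is T. ✓
— 2 worlds.
For []~p & ~p:
b: []~p is T, ~p is T. ✓
e: []~p is T, ~p is F. ✗
f: []~p is T, ~p is T. ✓
g: []~p is T, ~p is T. ✓
— 3 worlds.

2 and 3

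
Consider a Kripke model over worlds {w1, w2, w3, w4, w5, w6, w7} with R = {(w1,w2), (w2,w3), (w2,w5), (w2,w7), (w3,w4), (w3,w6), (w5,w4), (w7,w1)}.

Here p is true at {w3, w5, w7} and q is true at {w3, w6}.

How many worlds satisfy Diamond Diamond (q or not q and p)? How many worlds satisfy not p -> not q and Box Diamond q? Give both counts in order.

2 and 5

For Diamond Diamond (q or not q and p):
w1: successors {w2}; Diamond (q or not q and p) there: w2:T. ✓
w2: successors {w3, w5, w7}; Diamond (q or not q and p) there: w3:T, w5:F, w7:F. ✓
w3: successors {w4, w6}; Diamond (q or not q and p) there: w4:F, w6:F. ✗
w4: no successors, so Diamond Diamond (q or not q and p) fails. ✗
w5: successors {w4}; Diamond (q or not q and p) there: w4:F. ✗
w6: no successors, so Diamond Diamond (q or not q and p) fails. ✗
w7: successors {w1}; Diamond (q or not q and p) there: w1:F. ✗
— 2 worlds.
For not p -> not q and Box Diamond q:
w1: not p is T, not q and Box Diamond q is T. ✓
w2: not p is T, not q and Box Diamond q is F. ✗
w3: not p is F, not q and Box Diamond q is F. ✓
w4: not p is T, not q and Box Diamond q is T. ✓
w5: not p is F, not q and Box Diamond q is F. ✓
w6: not p is T, not q and Box Diamond q is F. ✗
w7: not p is F, not q and Box Diamond q is F. ✓
— 5 worlds.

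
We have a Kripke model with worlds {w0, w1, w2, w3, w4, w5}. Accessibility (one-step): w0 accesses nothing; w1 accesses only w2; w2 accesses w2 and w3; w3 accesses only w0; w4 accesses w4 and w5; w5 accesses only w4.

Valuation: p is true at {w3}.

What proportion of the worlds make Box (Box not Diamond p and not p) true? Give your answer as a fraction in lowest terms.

w0: no successors, so Box (Box not Diamond p and not p) holds vacuously. ✓
w1: successors {w2}; Box not Diamond p and not p there: w2:F. ✗
w2: successors {w2, w3}; Box not Diamond p and not p there: w2:F, w3:F. ✗
w3: successors {w0}; Box not Diamond p and not p there: w0:T. ✓
w4: successors {w4, w5}; Box not Diamond p and not p there: w4:T, w5:T. ✓
w5: successors {w4}; Box not Diamond p and not p there: w4:T. ✓
That's 4 of 6 worlds, so 4/6 = 2/3.

2/3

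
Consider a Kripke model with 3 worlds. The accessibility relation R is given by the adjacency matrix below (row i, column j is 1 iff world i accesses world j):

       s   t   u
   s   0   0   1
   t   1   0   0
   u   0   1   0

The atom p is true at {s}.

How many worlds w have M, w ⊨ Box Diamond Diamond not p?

2

s: successors {u}; Diamond Diamond not p there: u:F. ✗
t: successors {s}; Diamond Diamond not p there: s:T. ✓
u: successors {t}; Diamond Diamond not p there: t:T. ✓
Satisfying worlds: {t, u}.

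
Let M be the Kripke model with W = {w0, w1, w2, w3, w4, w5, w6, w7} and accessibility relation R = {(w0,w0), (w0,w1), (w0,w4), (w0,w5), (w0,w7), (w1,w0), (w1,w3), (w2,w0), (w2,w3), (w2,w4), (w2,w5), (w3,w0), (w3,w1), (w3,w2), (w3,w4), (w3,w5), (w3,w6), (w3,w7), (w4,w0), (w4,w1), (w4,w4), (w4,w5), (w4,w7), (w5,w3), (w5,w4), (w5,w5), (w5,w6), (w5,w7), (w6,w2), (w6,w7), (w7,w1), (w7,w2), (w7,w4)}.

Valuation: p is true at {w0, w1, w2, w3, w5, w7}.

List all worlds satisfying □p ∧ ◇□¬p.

w0: □p is F, ◇□¬p is F. ✗
w1: □p is T, ◇□¬p is F. ✗
w2: □p is F, ◇□¬p is F. ✗
w3: □p is F, ◇□¬p is F. ✗
w4: □p is F, ◇□¬p is F. ✗
w5: □p is F, ◇□¬p is F. ✗
w6: □p is T, ◇□¬p is F. ✗
w7: □p is F, ◇□¬p is F. ✗

∅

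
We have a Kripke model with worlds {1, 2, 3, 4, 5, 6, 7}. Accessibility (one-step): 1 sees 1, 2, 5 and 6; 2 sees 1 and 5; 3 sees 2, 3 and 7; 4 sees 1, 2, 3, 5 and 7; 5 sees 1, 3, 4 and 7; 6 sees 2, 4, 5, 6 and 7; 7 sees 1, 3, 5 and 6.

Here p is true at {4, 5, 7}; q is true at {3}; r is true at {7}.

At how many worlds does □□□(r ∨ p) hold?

0

1: successors {1, 2, 5, 6}; □□(r ∨ p) there: 1:F, 2:F, 5:F, 6:F. ✗
2: successors {1, 5}; □□(r ∨ p) there: 1:F, 5:F. ✗
3: successors {2, 3, 7}; □□(r ∨ p) there: 2:F, 3:F, 7:F. ✗
4: successors {1, 2, 3, 5, 7}; □□(r ∨ p) there: 1:F, 2:F, 3:F, 5:F, 7:F. ✗
5: successors {1, 3, 4, 7}; □□(r ∨ p) there: 1:F, 3:F, 4:F, 7:F. ✗
6: successors {2, 4, 5, 6, 7}; □□(r ∨ p) there: 2:F, 4:F, 5:F, 6:F, 7:F. ✗
7: successors {1, 3, 5, 6}; □□(r ∨ p) there: 1:F, 3:F, 5:F, 6:F. ✗
Satisfying worlds: ∅.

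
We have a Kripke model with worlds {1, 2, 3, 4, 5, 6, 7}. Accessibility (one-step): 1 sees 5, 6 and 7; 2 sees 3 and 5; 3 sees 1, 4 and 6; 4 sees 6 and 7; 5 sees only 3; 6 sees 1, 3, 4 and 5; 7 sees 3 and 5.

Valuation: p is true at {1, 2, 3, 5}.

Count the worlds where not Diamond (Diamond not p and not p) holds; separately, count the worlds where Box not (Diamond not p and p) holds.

For not Diamond (Diamond not p and not p):
1: Diamond (Diamond not p and not p) is T. ✗
2: Diamond (Diamond not p and not p) is F. ✓
3: Diamond (Diamond not p and not p) is T. ✗
4: Diamond (Diamond not p and not p) is T. ✗
5: Diamond (Diamond not p and not p) is F. ✓
6: Diamond (Diamond not p and not p) is T. ✗
7: Diamond (Diamond not p and not p) is F. ✓
— 3 worlds.
For Box not (Diamond not p and p):
1: successors {5, 6, 7}; not (Diamond not p and p) there: 5:T, 6:T, 7:T. ✓
2: successors {3, 5}; not (Diamond not p and p) there: 3:F, 5:T. ✗
3: successors {1, 4, 6}; not (Diamond not p and p) there: 1:F, 4:T, 6:T. ✗
4: successors {6, 7}; not (Diamond not p and p) there: 6:T, 7:T. ✓
5: successors {3}; not (Diamond not p and p) there: 3:F. ✗
6: successors {1, 3, 4, 5}; not (Diamond not p and p) there: 1:F, 3:F, 4:T, 5:T. ✗
7: successors {3, 5}; not (Diamond not p and p) there: 3:F, 5:T. ✗
— 2 worlds.

3 and 2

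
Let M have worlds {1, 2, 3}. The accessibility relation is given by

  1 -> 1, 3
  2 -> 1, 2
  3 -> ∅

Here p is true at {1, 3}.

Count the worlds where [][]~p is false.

2

1: successors {1, 3}; []~p there: 1:F, 3:T. ✗
2: successors {1, 2}; []~p there: 1:F, 2:F. ✗
3: no successors, so [][]~p holds vacuously. ✓
Satisfying worlds: {3}.
So [][]~p fails at the other 2 worlds.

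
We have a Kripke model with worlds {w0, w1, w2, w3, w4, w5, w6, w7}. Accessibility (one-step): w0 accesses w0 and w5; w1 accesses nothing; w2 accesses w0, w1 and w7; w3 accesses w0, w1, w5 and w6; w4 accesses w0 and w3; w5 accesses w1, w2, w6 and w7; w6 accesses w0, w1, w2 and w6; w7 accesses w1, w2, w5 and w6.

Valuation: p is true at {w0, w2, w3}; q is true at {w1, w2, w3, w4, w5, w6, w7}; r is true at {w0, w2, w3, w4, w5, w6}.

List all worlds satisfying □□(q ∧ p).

w0: successors {w0, w5}; □(q ∧ p) there: w0:F, w5:F. ✗
w1: no successors, so □□(q ∧ p) holds vacuously. ✓
w2: successors {w0, w1, w7}; □(q ∧ p) there: w0:F, w1:T, w7:F. ✗
w3: successors {w0, w1, w5, w6}; □(q ∧ p) there: w0:F, w1:T, w5:F, w6:F. ✗
w4: successors {w0, w3}; □(q ∧ p) there: w0:F, w3:F. ✗
w5: successors {w1, w2, w6, w7}; □(q ∧ p) there: w1:T, w2:F, w6:F, w7:F. ✗
w6: successors {w0, w1, w2, w6}; □(q ∧ p) there: w0:F, w1:T, w2:F, w6:F. ✗
w7: successors {w1, w2, w5, w6}; □(q ∧ p) there: w1:T, w2:F, w5:F, w6:F. ✗

{w1}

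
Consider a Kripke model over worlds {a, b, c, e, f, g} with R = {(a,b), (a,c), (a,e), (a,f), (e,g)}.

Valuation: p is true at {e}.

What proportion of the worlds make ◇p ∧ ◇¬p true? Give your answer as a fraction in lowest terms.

a: ◇p is T, ◇¬p is T. ✓
b: ◇p is F, ◇¬p is F. ✗
c: ◇p is F, ◇¬p is F. ✗
e: ◇p is F, ◇¬p is T. ✗
f: ◇p is F, ◇¬p is F. ✗
g: ◇p is F, ◇¬p is F. ✗
That's 1 of 6 worlds, so 1/6.

1/6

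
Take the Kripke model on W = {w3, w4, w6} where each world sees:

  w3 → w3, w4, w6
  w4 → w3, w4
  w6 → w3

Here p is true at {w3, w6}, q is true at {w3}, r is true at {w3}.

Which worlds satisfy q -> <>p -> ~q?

{w4, w6}

w3: q is T, <>p -> ~q is F. ✗
w4: q is F, <>p -> ~q is T. ✓
w6: q is F, <>p -> ~q is T. ✓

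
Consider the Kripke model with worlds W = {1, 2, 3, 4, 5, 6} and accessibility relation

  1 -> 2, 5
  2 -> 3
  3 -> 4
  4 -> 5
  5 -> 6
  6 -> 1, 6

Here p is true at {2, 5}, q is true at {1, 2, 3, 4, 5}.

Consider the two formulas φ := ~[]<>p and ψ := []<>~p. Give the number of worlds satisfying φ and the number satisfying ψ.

5 and 4

For ~[]<>p:
1: []<>p is F. ✓
2: []<>p is F. ✓
3: []<>p is T. ✗
4: []<>p is F. ✓
5: []<>p is F. ✓
6: []<>p is F. ✓
— 5 worlds.
For []<>~p:
1: successors {2, 5}; <>~p there: 2:T, 5:T. ✓
2: successors {3}; <>~p there: 3:T. ✓
3: successors {4}; <>~p there: 4:F. ✗
4: successors {5}; <>~p there: 5:T. ✓
5: successors {6}; <>~p there: 6:T. ✓
6: successors {1, 6}; <>~p there: 1:F, 6:T. ✗
— 4 worlds.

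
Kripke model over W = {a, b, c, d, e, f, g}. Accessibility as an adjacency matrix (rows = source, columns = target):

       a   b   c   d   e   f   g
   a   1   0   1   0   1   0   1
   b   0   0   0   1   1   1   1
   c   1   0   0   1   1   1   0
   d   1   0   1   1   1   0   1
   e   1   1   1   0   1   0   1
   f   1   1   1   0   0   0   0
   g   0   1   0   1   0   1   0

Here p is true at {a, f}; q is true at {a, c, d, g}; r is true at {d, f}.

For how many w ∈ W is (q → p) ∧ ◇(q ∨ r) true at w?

4

a: q → p is T, ◇(q ∨ r) is T. ✓
b: q → p is T, ◇(q ∨ r) is T. ✓
c: q → p is F, ◇(q ∨ r) is T. ✗
d: q → p is F, ◇(q ∨ r) is T. ✗
e: q → p is T, ◇(q ∨ r) is T. ✓
f: q → p is T, ◇(q ∨ r) is T. ✓
g: q → p is F, ◇(q ∨ r) is T. ✗
Satisfying worlds: {a, b, e, f}.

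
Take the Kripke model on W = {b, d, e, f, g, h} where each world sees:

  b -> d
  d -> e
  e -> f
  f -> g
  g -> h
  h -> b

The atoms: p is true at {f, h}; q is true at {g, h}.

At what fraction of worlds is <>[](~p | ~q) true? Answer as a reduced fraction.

b: successors {d}; [](~p | ~q) there: d:T. ✓
d: successors {e}; [](~p | ~q) there: e:T. ✓
e: successors {f}; [](~p | ~q) there: f:T. ✓
f: successors {g}; [](~p | ~q) there: g:F. ✗
g: successors {h}; [](~p | ~q) there: h:T. ✓
h: successors {b}; [](~p | ~q) there: b:T. ✓
That's 5 of 6 worlds, so 5/6.

5/6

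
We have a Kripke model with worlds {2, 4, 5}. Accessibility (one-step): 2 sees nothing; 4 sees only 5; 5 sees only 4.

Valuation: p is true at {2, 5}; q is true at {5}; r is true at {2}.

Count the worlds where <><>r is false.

2: no successors, so <><>r fails. ✗
4: successors {5}; <>r there: 5:F. ✗
5: successors {4}; <>r there: 4:F. ✗
Satisfying worlds: ∅.
So <><>r fails at the other 3 worlds.

3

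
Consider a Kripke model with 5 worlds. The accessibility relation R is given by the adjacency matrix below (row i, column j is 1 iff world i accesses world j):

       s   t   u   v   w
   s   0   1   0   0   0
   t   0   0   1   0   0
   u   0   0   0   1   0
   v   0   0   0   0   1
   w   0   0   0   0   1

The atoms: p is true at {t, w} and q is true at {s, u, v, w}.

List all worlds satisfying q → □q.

{t, u, v, w}

s: q is T, □q is F. ✗
t: q is F, □q is T. ✓
u: q is T, □q is T. ✓
v: q is T, □q is T. ✓
w: q is T, □q is T. ✓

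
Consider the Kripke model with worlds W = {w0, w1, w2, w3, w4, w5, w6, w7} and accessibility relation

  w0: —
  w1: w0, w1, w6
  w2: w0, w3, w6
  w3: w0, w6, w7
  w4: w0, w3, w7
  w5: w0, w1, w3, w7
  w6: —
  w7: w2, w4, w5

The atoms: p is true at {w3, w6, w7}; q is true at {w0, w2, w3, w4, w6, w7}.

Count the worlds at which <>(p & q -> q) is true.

w0: no successors, so <>(p & q -> q) fails. ✗
w1: successors {w0, w1, w6}; p & q -> q there: w0:T, w1:T, w6:T. ✓
w2: successors {w0, w3, w6}; p & q -> q there: w0:T, w3:T, w6:T. ✓
w3: successors {w0, w6, w7}; p & q -> q there: w0:T, w6:T, w7:T. ✓
w4: successors {w0, w3, w7}; p & q -> q there: w0:T, w3:T, w7:T. ✓
w5: successors {w0, w1, w3, w7}; p & q -> q there: w0:T, w1:T, w3:T, w7:T. ✓
w6: no successors, so <>(p & q -> q) fails. ✗
w7: successors {w2, w4, w5}; p & q -> q there: w2:T, w4:T, w5:T. ✓
Satisfying worlds: {w1, w2, w3, w4, w5, w7}.

6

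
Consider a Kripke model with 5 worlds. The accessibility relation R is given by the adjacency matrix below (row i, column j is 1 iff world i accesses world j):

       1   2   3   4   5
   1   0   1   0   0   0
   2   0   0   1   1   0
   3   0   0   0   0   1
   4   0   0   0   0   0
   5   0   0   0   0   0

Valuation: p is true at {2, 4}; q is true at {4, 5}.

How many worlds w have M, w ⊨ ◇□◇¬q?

2

1: successors {2}; □◇¬q there: 2:F. ✗
2: successors {3, 4}; □◇¬q there: 3:F, 4:T. ✓
3: successors {5}; □◇¬q there: 5:T. ✓
4: no successors, so ◇□◇¬q fails. ✗
5: no successors, so ◇□◇¬q fails. ✗
Satisfying worlds: {2, 3}.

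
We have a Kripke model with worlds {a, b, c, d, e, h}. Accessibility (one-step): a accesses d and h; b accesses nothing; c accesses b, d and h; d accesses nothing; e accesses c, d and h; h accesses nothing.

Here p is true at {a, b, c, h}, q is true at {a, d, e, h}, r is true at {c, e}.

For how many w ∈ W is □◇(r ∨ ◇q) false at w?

a: successors {d, h}; ◇(r ∨ ◇q) there: d:F, h:F. ✗
b: no successors, so □◇(r ∨ ◇q) holds vacuously. ✓
c: successors {b, d, h}; ◇(r ∨ ◇q) there: b:F, d:F, h:F. ✗
d: no successors, so □◇(r ∨ ◇q) holds vacuously. ✓
e: successors {c, d, h}; ◇(r ∨ ◇q) there: c:F, d:F, h:F. ✗
h: no successors, so □◇(r ∨ ◇q) holds vacuously. ✓
Satisfying worlds: {b, d, h}.
So □◇(r ∨ ◇q) fails at the other 3 worlds.

3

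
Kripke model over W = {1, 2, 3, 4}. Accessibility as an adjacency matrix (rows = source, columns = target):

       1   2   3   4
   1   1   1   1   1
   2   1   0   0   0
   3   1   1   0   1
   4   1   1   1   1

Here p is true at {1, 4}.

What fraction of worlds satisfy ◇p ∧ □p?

1/4

1: ◇p is T, □p is F. ✗
2: ◇p is T, □p is T. ✓
3: ◇p is T, □p is F. ✗
4: ◇p is T, □p is F. ✗
That's 1 of 4 worlds, so 1/4.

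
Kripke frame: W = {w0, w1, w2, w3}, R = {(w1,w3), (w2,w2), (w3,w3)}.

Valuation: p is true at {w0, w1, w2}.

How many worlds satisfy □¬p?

3

w0: no successors, so □¬p holds vacuously. ✓
w1: successors {w3}; ¬p there: w3:T. ✓
w2: successors {w2}; ¬p there: w2:F. ✗
w3: successors {w3}; ¬p there: w3:T. ✓
Satisfying worlds: {w0, w1, w3}.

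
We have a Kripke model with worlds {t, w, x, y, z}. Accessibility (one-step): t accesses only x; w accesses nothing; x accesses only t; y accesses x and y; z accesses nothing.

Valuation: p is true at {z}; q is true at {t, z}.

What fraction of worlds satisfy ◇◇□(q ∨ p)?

2/5

t: successors {x}; ◇□(q ∨ p) there: x:F. ✗
w: no successors, so ◇◇□(q ∨ p) fails. ✗
x: successors {t}; ◇□(q ∨ p) there: t:T. ✓
y: successors {x, y}; ◇□(q ∨ p) there: x:F, y:T. ✓
z: no successors, so ◇◇□(q ∨ p) fails. ✗
That's 2 of 5 worlds, so 2/5.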